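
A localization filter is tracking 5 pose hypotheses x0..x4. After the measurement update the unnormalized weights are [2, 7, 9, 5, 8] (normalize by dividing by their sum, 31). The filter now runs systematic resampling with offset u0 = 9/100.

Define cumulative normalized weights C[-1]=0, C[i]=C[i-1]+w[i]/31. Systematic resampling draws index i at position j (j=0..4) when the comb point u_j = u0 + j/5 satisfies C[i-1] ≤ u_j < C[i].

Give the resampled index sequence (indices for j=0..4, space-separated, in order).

C = [2/31, 9/31, 18/31, 23/31, 1]
j=0: u_0=9/100 ∈ [2/31, 9/31) → index 1
j=1: u_1=29/100 ∈ [2/31, 9/31) → index 1
j=2: u_2=49/100 ∈ [9/31, 18/31) → index 2
j=3: u_3=69/100 ∈ [18/31, 23/31) → index 3
j=4: u_4=89/100 ∈ [23/31, 1) → index 4

1 1 2 3 4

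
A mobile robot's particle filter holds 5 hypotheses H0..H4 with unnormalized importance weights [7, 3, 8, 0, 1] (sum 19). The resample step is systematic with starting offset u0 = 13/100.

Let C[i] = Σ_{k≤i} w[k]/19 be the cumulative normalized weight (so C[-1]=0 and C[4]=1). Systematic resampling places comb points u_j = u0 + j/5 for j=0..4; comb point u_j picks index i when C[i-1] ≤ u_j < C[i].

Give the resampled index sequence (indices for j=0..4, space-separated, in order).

C = [7/19, 10/19, 18/19, 18/19, 1]
j=0: u_0=13/100 ∈ [0, 7/19) → index 0
j=1: u_1=33/100 ∈ [0, 7/19) → index 0
j=2: u_2=53/100 ∈ [10/19, 18/19) → index 2
j=3: u_3=73/100 ∈ [10/19, 18/19) → index 2
j=4: u_4=93/100 ∈ [10/19, 18/19) → index 2

0 0 2 2 2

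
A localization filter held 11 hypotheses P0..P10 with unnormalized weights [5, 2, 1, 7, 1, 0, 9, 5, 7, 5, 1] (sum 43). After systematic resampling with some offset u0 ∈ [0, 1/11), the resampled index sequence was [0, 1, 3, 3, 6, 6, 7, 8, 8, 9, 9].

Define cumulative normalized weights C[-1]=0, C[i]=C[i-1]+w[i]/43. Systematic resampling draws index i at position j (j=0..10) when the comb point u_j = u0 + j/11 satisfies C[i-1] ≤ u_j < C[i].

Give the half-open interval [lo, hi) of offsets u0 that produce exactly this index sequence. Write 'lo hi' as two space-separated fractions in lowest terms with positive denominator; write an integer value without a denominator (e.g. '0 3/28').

29/473 32/473

C = [5/43, 7/43, 8/43, 15/43, 16/43, 16/43, 25/43, 30/43, 37/43, 42/43, 1]
j=0 picked index 0: u0 ∈ [0, 5/43)
j=1 picked index 1: u0 ∈ [12/473, 34/473)
j=2 picked index 3: u0 ∈ [2/473, 79/473)
j=3 picked index 3: u0 ∈ [-41/473, 36/473)
j=4 picked index 6: u0 ∈ [4/473, 103/473)
j=5 picked index 6: u0 ∈ [-39/473, 60/473)
j=6 picked index 7: u0 ∈ [17/473, 72/473)
j=7 picked index 8: u0 ∈ [29/473, 106/473)
j=8 picked index 8: u0 ∈ [-14/473, 63/473)
j=9 picked index 9: u0 ∈ [20/473, 75/473)
j=10 picked index 9: u0 ∈ [-23/473, 32/473)
intersection: [29/473, 32/473)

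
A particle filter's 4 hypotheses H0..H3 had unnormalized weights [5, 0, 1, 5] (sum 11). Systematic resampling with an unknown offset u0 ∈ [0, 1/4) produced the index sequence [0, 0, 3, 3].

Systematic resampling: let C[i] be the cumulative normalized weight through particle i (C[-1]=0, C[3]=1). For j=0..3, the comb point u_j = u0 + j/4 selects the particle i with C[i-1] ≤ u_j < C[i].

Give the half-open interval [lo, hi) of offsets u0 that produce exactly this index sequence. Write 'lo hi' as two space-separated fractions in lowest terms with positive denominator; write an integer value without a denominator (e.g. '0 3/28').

1/22 9/44

C = [5/11, 5/11, 6/11, 1]
j=0 picked index 0: u0 ∈ [0, 5/11)
j=1 picked index 0: u0 ∈ [-1/4, 9/44)
j=2 picked index 3: u0 ∈ [1/22, 1/2)
j=3 picked index 3: u0 ∈ [-9/44, 1/4)
intersection: [1/22, 9/44)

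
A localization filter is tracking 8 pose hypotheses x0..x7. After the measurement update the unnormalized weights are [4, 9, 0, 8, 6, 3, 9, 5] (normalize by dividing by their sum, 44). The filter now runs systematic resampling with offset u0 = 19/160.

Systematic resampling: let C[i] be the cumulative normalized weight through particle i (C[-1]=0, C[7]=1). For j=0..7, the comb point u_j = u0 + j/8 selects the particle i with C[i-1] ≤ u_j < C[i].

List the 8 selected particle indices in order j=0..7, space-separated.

1 1 3 4 5 6 6 7

C = [1/11, 13/44, 13/44, 21/44, 27/44, 15/22, 39/44, 1]
j=0: u_0=19/160 ∈ [1/11, 13/44) → index 1
j=1: u_1=39/160 ∈ [1/11, 13/44) → index 1
j=2: u_2=59/160 ∈ [13/44, 21/44) → index 3
j=3: u_3=79/160 ∈ [21/44, 27/44) → index 4
j=4: u_4=99/160 ∈ [27/44, 15/22) → index 5
j=5: u_5=119/160 ∈ [15/22, 39/44) → index 6
j=6: u_6=139/160 ∈ [15/22, 39/44) → index 6
j=7: u_7=159/160 ∈ [39/44, 1) → index 7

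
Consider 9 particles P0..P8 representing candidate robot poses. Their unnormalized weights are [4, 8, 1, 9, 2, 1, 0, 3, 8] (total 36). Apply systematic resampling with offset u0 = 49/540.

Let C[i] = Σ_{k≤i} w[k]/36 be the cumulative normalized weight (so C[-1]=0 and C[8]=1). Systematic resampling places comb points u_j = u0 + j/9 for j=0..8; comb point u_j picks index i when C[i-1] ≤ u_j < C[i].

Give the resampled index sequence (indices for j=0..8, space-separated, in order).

C = [1/9, 1/3, 13/36, 11/18, 2/3, 25/36, 25/36, 7/9, 1]
j=0: u_0=49/540 ∈ [0, 1/9) → index 0
j=1: u_1=109/540 ∈ [1/9, 1/3) → index 1
j=2: u_2=169/540 ∈ [1/9, 1/3) → index 1
j=3: u_3=229/540 ∈ [13/36, 11/18) → index 3
j=4: u_4=289/540 ∈ [13/36, 11/18) → index 3
j=5: u_5=349/540 ∈ [11/18, 2/3) → index 4
j=6: u_6=409/540 ∈ [25/36, 7/9) → index 7
j=7: u_7=469/540 ∈ [7/9, 1) → index 8
j=8: u_8=529/540 ∈ [7/9, 1) → index 8

0 1 1 3 3 4 7 8 8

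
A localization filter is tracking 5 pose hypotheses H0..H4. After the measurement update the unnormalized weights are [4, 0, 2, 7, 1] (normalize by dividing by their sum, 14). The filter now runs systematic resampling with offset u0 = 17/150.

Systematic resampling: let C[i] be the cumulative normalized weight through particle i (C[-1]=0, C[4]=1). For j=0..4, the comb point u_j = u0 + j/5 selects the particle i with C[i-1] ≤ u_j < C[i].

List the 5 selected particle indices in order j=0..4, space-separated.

C = [2/7, 2/7, 3/7, 13/14, 1]
j=0: u_0=17/150 ∈ [0, 2/7) → index 0
j=1: u_1=47/150 ∈ [2/7, 3/7) → index 2
j=2: u_2=77/150 ∈ [3/7, 13/14) → index 3
j=3: u_3=107/150 ∈ [3/7, 13/14) → index 3
j=4: u_4=137/150 ∈ [3/7, 13/14) → index 3

0 2 3 3 3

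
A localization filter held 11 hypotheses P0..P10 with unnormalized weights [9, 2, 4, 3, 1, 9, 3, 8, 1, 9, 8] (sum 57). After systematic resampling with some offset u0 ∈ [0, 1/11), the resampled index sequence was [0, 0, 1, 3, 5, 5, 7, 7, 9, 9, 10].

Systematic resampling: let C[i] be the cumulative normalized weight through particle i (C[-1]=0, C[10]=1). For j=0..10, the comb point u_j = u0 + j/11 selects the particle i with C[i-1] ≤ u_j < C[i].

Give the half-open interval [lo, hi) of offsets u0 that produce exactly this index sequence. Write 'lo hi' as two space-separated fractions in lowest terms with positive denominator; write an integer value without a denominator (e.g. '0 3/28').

C = [3/19, 11/57, 5/19, 6/19, 1/3, 28/57, 31/57, 13/19, 40/57, 49/57, 1]
j=0 picked index 0: u0 ∈ [0, 3/19)
j=1 picked index 0: u0 ∈ [-1/11, 14/209)
j=2 picked index 1: u0 ∈ [-5/209, 7/627)
j=3 picked index 3: u0 ∈ [-2/209, 9/209)
j=4 picked index 5: u0 ∈ [-1/33, 80/627)
j=5 picked index 5: u0 ∈ [-4/33, 23/627)
j=6 picked index 7: u0 ∈ [-1/627, 29/209)
j=7 picked index 7: u0 ∈ [-58/627, 10/209)
j=8 picked index 9: u0 ∈ [-16/627, 83/627)
j=9 picked index 9: u0 ∈ [-73/627, 26/627)
j=10 picked index 10: u0 ∈ [-31/627, 1/11)
intersection: [0, 7/627)

0 7/627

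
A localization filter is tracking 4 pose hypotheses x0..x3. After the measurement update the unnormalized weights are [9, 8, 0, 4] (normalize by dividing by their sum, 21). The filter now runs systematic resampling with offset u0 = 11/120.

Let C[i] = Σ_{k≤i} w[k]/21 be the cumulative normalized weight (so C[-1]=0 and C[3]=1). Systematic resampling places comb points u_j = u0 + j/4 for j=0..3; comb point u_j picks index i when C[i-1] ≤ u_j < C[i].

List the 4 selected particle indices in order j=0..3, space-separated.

C = [3/7, 17/21, 17/21, 1]
j=0: u_0=11/120 ∈ [0, 3/7) → index 0
j=1: u_1=41/120 ∈ [0, 3/7) → index 0
j=2: u_2=71/120 ∈ [3/7, 17/21) → index 1
j=3: u_3=101/120 ∈ [17/21, 1) → index 3

0 0 1 3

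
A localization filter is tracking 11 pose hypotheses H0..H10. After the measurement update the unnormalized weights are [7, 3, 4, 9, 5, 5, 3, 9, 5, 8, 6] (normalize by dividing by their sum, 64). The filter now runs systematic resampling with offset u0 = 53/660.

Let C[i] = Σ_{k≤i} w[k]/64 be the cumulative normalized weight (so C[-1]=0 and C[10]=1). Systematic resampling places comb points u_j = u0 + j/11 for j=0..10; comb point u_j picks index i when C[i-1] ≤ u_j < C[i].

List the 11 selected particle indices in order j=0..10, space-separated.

C = [7/64, 5/32, 7/32, 23/64, 7/16, 33/64, 9/16, 45/64, 25/32, 29/32, 1]
j=0: u_0=53/660 ∈ [0, 7/64) → index 0
j=1: u_1=113/660 ∈ [5/32, 7/32) → index 2
j=2: u_2=173/660 ∈ [7/32, 23/64) → index 3
j=3: u_3=233/660 ∈ [7/32, 23/64) → index 3
j=4: u_4=293/660 ∈ [7/16, 33/64) → index 5
j=5: u_5=353/660 ∈ [33/64, 9/16) → index 6
j=6: u_6=413/660 ∈ [9/16, 45/64) → index 7
j=7: u_7=43/60 ∈ [45/64, 25/32) → index 8
j=8: u_8=533/660 ∈ [25/32, 29/32) → index 9
j=9: u_9=593/660 ∈ [25/32, 29/32) → index 9
j=10: u_10=653/660 ∈ [29/32, 1) → index 10

0 2 3 3 5 6 7 8 9 9 10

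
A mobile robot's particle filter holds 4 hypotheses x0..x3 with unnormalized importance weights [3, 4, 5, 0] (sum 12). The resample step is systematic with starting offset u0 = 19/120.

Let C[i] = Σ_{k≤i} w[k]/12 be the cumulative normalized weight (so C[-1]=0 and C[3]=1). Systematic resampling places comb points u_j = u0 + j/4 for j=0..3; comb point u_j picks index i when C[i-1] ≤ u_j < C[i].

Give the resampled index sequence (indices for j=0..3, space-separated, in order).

C = [1/4, 7/12, 1, 1]
j=0: u_0=19/120 ∈ [0, 1/4) → index 0
j=1: u_1=49/120 ∈ [1/4, 7/12) → index 1
j=2: u_2=79/120 ∈ [7/12, 1) → index 2
j=3: u_3=109/120 ∈ [7/12, 1) → index 2

0 1 2 2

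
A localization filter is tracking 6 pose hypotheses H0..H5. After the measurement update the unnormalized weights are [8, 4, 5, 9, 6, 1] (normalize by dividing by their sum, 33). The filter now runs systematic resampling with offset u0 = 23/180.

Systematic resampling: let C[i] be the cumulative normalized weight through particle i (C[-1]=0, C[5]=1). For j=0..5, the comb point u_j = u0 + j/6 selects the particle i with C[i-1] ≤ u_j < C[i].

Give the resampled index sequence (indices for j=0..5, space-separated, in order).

0 1 2 3 4 4

C = [8/33, 4/11, 17/33, 26/33, 32/33, 1]
j=0: u_0=23/180 ∈ [0, 8/33) → index 0
j=1: u_1=53/180 ∈ [8/33, 4/11) → index 1
j=2: u_2=83/180 ∈ [4/11, 17/33) → index 2
j=3: u_3=113/180 ∈ [17/33, 26/33) → index 3
j=4: u_4=143/180 ∈ [26/33, 32/33) → index 4
j=5: u_5=173/180 ∈ [26/33, 32/33) → index 4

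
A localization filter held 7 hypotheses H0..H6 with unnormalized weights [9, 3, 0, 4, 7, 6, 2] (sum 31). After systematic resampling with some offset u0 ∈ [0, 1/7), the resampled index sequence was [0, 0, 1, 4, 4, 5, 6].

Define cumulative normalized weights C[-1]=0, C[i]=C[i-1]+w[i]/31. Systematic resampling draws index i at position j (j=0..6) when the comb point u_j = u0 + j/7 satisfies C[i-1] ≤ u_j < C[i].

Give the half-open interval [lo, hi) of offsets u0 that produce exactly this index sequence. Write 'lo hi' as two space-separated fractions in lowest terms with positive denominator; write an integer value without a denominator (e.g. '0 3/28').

C = [9/31, 12/31, 12/31, 16/31, 23/31, 29/31, 1]
j=0 picked index 0: u0 ∈ [0, 9/31)
j=1 picked index 0: u0 ∈ [-1/7, 32/217)
j=2 picked index 1: u0 ∈ [1/217, 22/217)
j=3 picked index 4: u0 ∈ [19/217, 68/217)
j=4 picked index 4: u0 ∈ [-12/217, 37/217)
j=5 picked index 5: u0 ∈ [6/217, 48/217)
j=6 picked index 6: u0 ∈ [17/217, 1/7)
intersection: [19/217, 22/217)

19/217 22/217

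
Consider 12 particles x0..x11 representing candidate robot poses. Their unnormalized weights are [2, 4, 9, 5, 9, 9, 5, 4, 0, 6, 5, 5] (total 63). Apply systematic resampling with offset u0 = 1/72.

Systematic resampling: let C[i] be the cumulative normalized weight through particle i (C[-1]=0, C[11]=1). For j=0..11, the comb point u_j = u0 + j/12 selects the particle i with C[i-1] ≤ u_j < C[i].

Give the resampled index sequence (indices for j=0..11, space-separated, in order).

0 2 2 3 4 4 5 5 6 9 10 11

C = [2/63, 2/21, 5/21, 20/63, 29/63, 38/63, 43/63, 47/63, 47/63, 53/63, 58/63, 1]
j=0: u_0=1/72 ∈ [0, 2/63) → index 0
j=1: u_1=7/72 ∈ [2/21, 5/21) → index 2
j=2: u_2=13/72 ∈ [2/21, 5/21) → index 2
j=3: u_3=19/72 ∈ [5/21, 20/63) → index 3
j=4: u_4=25/72 ∈ [20/63, 29/63) → index 4
j=5: u_5=31/72 ∈ [20/63, 29/63) → index 4
j=6: u_6=37/72 ∈ [29/63, 38/63) → index 5
j=7: u_7=43/72 ∈ [29/63, 38/63) → index 5
j=8: u_8=49/72 ∈ [38/63, 43/63) → index 6
j=9: u_9=55/72 ∈ [47/63, 53/63) → index 9
j=10: u_10=61/72 ∈ [53/63, 58/63) → index 10
j=11: u_11=67/72 ∈ [58/63, 1) → index 11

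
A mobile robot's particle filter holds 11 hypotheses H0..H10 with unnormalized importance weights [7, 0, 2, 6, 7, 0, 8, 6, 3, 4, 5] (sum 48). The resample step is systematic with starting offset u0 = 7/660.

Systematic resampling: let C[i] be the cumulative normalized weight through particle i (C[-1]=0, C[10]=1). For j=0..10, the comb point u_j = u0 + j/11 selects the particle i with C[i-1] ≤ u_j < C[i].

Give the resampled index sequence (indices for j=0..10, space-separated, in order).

C = [7/48, 7/48, 3/16, 5/16, 11/24, 11/24, 5/8, 3/4, 13/16, 43/48, 1]
j=0: u_0=7/660 ∈ [0, 7/48) → index 0
j=1: u_1=67/660 ∈ [0, 7/48) → index 0
j=2: u_2=127/660 ∈ [3/16, 5/16) → index 3
j=3: u_3=17/60 ∈ [3/16, 5/16) → index 3
j=4: u_4=247/660 ∈ [5/16, 11/24) → index 4
j=5: u_5=307/660 ∈ [11/24, 5/8) → index 6
j=6: u_6=367/660 ∈ [11/24, 5/8) → index 6
j=7: u_7=427/660 ∈ [5/8, 3/4) → index 7
j=8: u_8=487/660 ∈ [5/8, 3/4) → index 7
j=9: u_9=547/660 ∈ [13/16, 43/48) → index 9
j=10: u_10=607/660 ∈ [43/48, 1) → index 10

0 0 3 3 4 6 6 7 7 9 10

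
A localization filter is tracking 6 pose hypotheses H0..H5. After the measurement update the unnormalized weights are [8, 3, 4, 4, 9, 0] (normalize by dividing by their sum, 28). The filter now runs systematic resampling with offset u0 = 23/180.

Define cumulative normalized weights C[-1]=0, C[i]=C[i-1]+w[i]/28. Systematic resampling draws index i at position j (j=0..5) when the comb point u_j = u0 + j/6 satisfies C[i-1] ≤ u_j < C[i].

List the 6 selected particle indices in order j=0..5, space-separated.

C = [2/7, 11/28, 15/28, 19/28, 1, 1]
j=0: u_0=23/180 ∈ [0, 2/7) → index 0
j=1: u_1=53/180 ∈ [2/7, 11/28) → index 1
j=2: u_2=83/180 ∈ [11/28, 15/28) → index 2
j=3: u_3=113/180 ∈ [15/28, 19/28) → index 3
j=4: u_4=143/180 ∈ [19/28, 1) → index 4
j=5: u_5=173/180 ∈ [19/28, 1) → index 4

0 1 2 3 4 4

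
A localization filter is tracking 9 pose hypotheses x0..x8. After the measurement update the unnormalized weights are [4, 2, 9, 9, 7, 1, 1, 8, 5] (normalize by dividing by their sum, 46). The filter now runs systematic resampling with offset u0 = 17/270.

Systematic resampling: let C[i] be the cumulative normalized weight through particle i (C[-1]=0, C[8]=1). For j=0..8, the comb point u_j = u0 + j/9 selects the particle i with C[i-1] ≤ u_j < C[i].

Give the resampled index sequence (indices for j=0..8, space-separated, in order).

0 2 2 3 3 4 7 7 8

C = [2/23, 3/23, 15/46, 12/23, 31/46, 16/23, 33/46, 41/46, 1]
j=0: u_0=17/270 ∈ [0, 2/23) → index 0
j=1: u_1=47/270 ∈ [3/23, 15/46) → index 2
j=2: u_2=77/270 ∈ [3/23, 15/46) → index 2
j=3: u_3=107/270 ∈ [15/46, 12/23) → index 3
j=4: u_4=137/270 ∈ [15/46, 12/23) → index 3
j=5: u_5=167/270 ∈ [12/23, 31/46) → index 4
j=6: u_6=197/270 ∈ [33/46, 41/46) → index 7
j=7: u_7=227/270 ∈ [33/46, 41/46) → index 7
j=8: u_8=257/270 ∈ [41/46, 1) → index 8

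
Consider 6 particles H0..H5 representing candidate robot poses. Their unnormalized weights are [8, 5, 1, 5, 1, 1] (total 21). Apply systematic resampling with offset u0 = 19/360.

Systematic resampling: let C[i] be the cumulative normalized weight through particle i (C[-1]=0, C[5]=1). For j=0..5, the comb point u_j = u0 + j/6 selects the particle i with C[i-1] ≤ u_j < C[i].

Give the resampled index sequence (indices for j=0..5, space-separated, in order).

0 0 1 1 3 3

C = [8/21, 13/21, 2/3, 19/21, 20/21, 1]
j=0: u_0=19/360 ∈ [0, 8/21) → index 0
j=1: u_1=79/360 ∈ [0, 8/21) → index 0
j=2: u_2=139/360 ∈ [8/21, 13/21) → index 1
j=3: u_3=199/360 ∈ [8/21, 13/21) → index 1
j=4: u_4=259/360 ∈ [2/3, 19/21) → index 3
j=5: u_5=319/360 ∈ [2/3, 19/21) → index 3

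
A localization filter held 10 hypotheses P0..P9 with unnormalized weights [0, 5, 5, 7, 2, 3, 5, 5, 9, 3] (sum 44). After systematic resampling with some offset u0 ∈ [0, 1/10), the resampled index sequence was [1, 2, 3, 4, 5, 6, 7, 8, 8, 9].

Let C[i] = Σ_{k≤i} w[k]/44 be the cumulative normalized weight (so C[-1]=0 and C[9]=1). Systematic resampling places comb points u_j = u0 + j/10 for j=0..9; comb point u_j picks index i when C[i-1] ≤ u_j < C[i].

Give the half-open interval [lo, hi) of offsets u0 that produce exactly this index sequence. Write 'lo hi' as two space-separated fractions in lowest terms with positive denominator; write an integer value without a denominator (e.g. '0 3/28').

C = [0, 5/44, 5/22, 17/44, 19/44, 1/2, 27/44, 8/11, 41/44, 1]
j=0 picked index 1: u0 ∈ [0, 5/44)
j=1 picked index 2: u0 ∈ [3/220, 7/55)
j=2 picked index 3: u0 ∈ [3/110, 41/220)
j=3 picked index 4: u0 ∈ [19/220, 29/220)
j=4 picked index 5: u0 ∈ [7/220, 1/10)
j=5 picked index 6: u0 ∈ [0, 5/44)
j=6 picked index 7: u0 ∈ [3/220, 7/55)
j=7 picked index 8: u0 ∈ [3/110, 51/220)
j=8 picked index 8: u0 ∈ [-4/55, 29/220)
j=9 picked index 9: u0 ∈ [7/220, 1/10)
intersection: [19/220, 1/10)

19/220 1/10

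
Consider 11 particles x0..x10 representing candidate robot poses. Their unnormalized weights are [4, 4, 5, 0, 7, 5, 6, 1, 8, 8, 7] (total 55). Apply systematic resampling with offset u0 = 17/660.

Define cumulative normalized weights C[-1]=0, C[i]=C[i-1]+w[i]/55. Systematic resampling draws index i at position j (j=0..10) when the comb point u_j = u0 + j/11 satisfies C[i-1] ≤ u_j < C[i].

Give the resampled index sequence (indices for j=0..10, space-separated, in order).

0 1 2 4 5 6 7 8 9 9 10

C = [4/55, 8/55, 13/55, 13/55, 4/11, 5/11, 31/55, 32/55, 8/11, 48/55, 1]
j=0: u_0=17/660 ∈ [0, 4/55) → index 0
j=1: u_1=7/60 ∈ [4/55, 8/55) → index 1
j=2: u_2=137/660 ∈ [8/55, 13/55) → index 2
j=3: u_3=197/660 ∈ [13/55, 4/11) → index 4
j=4: u_4=257/660 ∈ [4/11, 5/11) → index 5
j=5: u_5=317/660 ∈ [5/11, 31/55) → index 6
j=6: u_6=377/660 ∈ [31/55, 32/55) → index 7
j=7: u_7=437/660 ∈ [32/55, 8/11) → index 8
j=8: u_8=497/660 ∈ [8/11, 48/55) → index 9
j=9: u_9=557/660 ∈ [8/11, 48/55) → index 9
j=10: u_10=617/660 ∈ [48/55, 1) → index 10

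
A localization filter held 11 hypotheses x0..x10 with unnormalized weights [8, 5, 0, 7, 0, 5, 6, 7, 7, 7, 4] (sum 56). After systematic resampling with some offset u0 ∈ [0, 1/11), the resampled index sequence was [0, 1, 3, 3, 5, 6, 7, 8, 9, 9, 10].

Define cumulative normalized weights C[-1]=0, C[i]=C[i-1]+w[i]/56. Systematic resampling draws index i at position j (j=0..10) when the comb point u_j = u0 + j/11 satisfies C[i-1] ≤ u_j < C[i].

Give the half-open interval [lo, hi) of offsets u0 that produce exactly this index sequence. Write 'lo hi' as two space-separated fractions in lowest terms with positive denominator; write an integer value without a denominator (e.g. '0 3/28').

C = [1/7, 13/56, 13/56, 5/14, 5/14, 25/56, 31/56, 19/28, 45/56, 13/14, 1]
j=0 picked index 0: u0 ∈ [0, 1/7)
j=1 picked index 1: u0 ∈ [4/77, 87/616)
j=2 picked index 3: u0 ∈ [31/616, 27/154)
j=3 picked index 3: u0 ∈ [-25/616, 13/154)
j=4 picked index 5: u0 ∈ [-1/154, 51/616)
j=5 picked index 6: u0 ∈ [-5/616, 61/616)
j=6 picked index 7: u0 ∈ [5/616, 41/308)
j=7 picked index 8: u0 ∈ [13/308, 103/616)
j=8 picked index 9: u0 ∈ [47/616, 31/154)
j=9 picked index 9: u0 ∈ [-9/616, 17/154)
j=10 picked index 10: u0 ∈ [3/154, 1/11)
intersection: [47/616, 51/616)

47/616 51/616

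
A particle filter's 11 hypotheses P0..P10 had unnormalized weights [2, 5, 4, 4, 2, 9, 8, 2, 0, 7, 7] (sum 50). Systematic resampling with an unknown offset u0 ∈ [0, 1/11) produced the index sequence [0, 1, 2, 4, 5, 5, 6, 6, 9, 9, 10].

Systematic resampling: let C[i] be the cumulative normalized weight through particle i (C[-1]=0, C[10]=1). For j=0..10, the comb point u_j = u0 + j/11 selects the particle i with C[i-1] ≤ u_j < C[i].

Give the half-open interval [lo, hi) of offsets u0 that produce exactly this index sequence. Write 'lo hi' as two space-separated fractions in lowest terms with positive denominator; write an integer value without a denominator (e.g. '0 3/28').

C = [1/25, 7/50, 11/50, 3/10, 17/50, 13/25, 17/25, 18/25, 18/25, 43/50, 1]
j=0 picked index 0: u0 ∈ [0, 1/25)
j=1 picked index 1: u0 ∈ [-14/275, 27/550)
j=2 picked index 2: u0 ∈ [-23/550, 21/550)
j=3 picked index 4: u0 ∈ [3/110, 37/550)
j=4 picked index 5: u0 ∈ [-13/550, 43/275)
j=5 picked index 5: u0 ∈ [-63/550, 18/275)
j=6 picked index 6: u0 ∈ [-7/275, 37/275)
j=7 picked index 6: u0 ∈ [-32/275, 12/275)
j=8 picked index 9: u0 ∈ [-2/275, 73/550)
j=9 picked index 9: u0 ∈ [-27/275, 23/550)
j=10 picked index 10: u0 ∈ [-27/550, 1/11)
intersection: [3/110, 21/550)

3/110 21/550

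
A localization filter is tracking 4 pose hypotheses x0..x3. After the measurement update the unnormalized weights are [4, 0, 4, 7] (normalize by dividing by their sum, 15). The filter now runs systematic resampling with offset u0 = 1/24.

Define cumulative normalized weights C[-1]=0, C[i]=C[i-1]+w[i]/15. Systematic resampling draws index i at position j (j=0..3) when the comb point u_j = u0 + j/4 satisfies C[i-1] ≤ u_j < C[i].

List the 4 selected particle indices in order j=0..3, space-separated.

C = [4/15, 4/15, 8/15, 1]
j=0: u_0=1/24 ∈ [0, 4/15) → index 0
j=1: u_1=7/24 ∈ [4/15, 8/15) → index 2
j=2: u_2=13/24 ∈ [8/15, 1) → index 3
j=3: u_3=19/24 ∈ [8/15, 1) → index 3

0 2 3 3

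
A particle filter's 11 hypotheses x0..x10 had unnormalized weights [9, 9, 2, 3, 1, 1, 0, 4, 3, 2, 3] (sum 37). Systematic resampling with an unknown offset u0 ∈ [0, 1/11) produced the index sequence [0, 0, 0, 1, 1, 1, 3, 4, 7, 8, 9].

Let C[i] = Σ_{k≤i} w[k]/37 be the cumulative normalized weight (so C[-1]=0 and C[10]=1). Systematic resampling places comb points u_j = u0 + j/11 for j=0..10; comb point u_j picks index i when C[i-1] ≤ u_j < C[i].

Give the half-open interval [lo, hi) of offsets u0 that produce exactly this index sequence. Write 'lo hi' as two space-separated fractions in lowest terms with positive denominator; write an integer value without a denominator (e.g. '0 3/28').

0 4/407

C = [9/37, 18/37, 20/37, 23/37, 24/37, 25/37, 25/37, 29/37, 32/37, 34/37, 1]
j=0 picked index 0: u0 ∈ [0, 9/37)
j=1 picked index 0: u0 ∈ [-1/11, 62/407)
j=2 picked index 0: u0 ∈ [-2/11, 25/407)
j=3 picked index 1: u0 ∈ [-12/407, 87/407)
j=4 picked index 1: u0 ∈ [-49/407, 50/407)
j=5 picked index 1: u0 ∈ [-86/407, 13/407)
j=6 picked index 3: u0 ∈ [-2/407, 31/407)
j=7 picked index 4: u0 ∈ [-6/407, 5/407)
j=8 picked index 7: u0 ∈ [-21/407, 23/407)
j=9 picked index 8: u0 ∈ [-14/407, 19/407)
j=10 picked index 9: u0 ∈ [-18/407, 4/407)
intersection: [0, 4/407)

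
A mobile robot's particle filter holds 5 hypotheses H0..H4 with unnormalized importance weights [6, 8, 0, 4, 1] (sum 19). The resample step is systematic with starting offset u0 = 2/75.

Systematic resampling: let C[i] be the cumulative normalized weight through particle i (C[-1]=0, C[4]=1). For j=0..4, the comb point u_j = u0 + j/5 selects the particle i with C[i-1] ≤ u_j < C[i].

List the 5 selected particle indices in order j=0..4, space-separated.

0 0 1 1 3

C = [6/19, 14/19, 14/19, 18/19, 1]
j=0: u_0=2/75 ∈ [0, 6/19) → index 0
j=1: u_1=17/75 ∈ [0, 6/19) → index 0
j=2: u_2=32/75 ∈ [6/19, 14/19) → index 1
j=3: u_3=47/75 ∈ [6/19, 14/19) → index 1
j=4: u_4=62/75 ∈ [14/19, 18/19) → index 3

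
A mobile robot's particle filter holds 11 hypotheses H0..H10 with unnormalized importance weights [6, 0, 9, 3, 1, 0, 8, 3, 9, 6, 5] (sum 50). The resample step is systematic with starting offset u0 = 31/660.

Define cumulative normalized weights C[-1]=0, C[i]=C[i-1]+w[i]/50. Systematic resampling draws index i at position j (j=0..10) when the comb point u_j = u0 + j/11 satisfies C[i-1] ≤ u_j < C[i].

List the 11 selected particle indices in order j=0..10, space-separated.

0 2 2 3 6 6 7 8 8 9 10

C = [3/25, 3/25, 3/10, 9/25, 19/50, 19/50, 27/50, 3/5, 39/50, 9/10, 1]
j=0: u_0=31/660 ∈ [0, 3/25) → index 0
j=1: u_1=91/660 ∈ [3/25, 3/10) → index 2
j=2: u_2=151/660 ∈ [3/25, 3/10) → index 2
j=3: u_3=211/660 ∈ [3/10, 9/25) → index 3
j=4: u_4=271/660 ∈ [19/50, 27/50) → index 6
j=5: u_5=331/660 ∈ [19/50, 27/50) → index 6
j=6: u_6=391/660 ∈ [27/50, 3/5) → index 7
j=7: u_7=41/60 ∈ [3/5, 39/50) → index 8
j=8: u_8=511/660 ∈ [3/5, 39/50) → index 8
j=9: u_9=571/660 ∈ [39/50, 9/10) → index 9
j=10: u_10=631/660 ∈ [9/10, 1) → index 10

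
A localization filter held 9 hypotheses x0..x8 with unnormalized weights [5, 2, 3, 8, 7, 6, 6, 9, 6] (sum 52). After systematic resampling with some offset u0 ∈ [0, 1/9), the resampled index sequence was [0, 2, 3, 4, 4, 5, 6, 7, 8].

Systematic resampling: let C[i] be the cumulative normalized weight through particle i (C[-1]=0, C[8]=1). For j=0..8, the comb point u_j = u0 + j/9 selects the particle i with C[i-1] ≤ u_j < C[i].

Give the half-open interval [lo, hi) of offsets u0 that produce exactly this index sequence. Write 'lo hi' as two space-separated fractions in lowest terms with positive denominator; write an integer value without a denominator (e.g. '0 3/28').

C = [5/52, 7/52, 5/26, 9/26, 25/52, 31/52, 37/52, 23/26, 1]
j=0 picked index 0: u0 ∈ [0, 5/52)
j=1 picked index 2: u0 ∈ [11/468, 19/234)
j=2 picked index 3: u0 ∈ [-7/234, 29/234)
j=3 picked index 4: u0 ∈ [1/78, 23/156)
j=4 picked index 4: u0 ∈ [-23/234, 17/468)
j=5 picked index 5: u0 ∈ [-35/468, 19/468)
j=6 picked index 6: u0 ∈ [-11/156, 7/156)
j=7 picked index 7: u0 ∈ [-31/468, 25/234)
j=8 picked index 8: u0 ∈ [-1/234, 1/9)
intersection: [11/468, 17/468)

11/468 17/468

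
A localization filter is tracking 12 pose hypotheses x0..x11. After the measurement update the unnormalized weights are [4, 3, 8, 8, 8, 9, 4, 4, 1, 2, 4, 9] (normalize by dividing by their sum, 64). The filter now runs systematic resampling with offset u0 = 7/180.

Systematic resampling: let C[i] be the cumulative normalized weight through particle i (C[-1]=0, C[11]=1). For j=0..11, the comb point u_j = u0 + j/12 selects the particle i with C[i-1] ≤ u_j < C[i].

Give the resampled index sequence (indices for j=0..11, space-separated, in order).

C = [1/16, 7/64, 15/64, 23/64, 31/64, 5/8, 11/16, 3/4, 49/64, 51/64, 55/64, 1]
j=0: u_0=7/180 ∈ [0, 1/16) → index 0
j=1: u_1=11/90 ∈ [7/64, 15/64) → index 2
j=2: u_2=37/180 ∈ [7/64, 15/64) → index 2
j=3: u_3=13/45 ∈ [15/64, 23/64) → index 3
j=4: u_4=67/180 ∈ [23/64, 31/64) → index 4
j=5: u_5=41/90 ∈ [23/64, 31/64) → index 4
j=6: u_6=97/180 ∈ [31/64, 5/8) → index 5
j=7: u_7=28/45 ∈ [31/64, 5/8) → index 5
j=8: u_8=127/180 ∈ [11/16, 3/4) → index 7
j=9: u_9=71/90 ∈ [49/64, 51/64) → index 9
j=10: u_10=157/180 ∈ [55/64, 1) → index 11
j=11: u_11=43/45 ∈ [55/64, 1) → index 11

0 2 2 3 4 4 5 5 7 9 11 11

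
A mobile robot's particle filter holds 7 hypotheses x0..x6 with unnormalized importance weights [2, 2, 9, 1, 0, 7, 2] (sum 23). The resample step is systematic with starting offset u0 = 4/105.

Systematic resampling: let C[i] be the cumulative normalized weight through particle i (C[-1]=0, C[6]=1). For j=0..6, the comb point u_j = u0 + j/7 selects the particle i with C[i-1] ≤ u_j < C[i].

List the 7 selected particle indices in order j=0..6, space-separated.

0 2 2 2 5 5 5

C = [2/23, 4/23, 13/23, 14/23, 14/23, 21/23, 1]
j=0: u_0=4/105 ∈ [0, 2/23) → index 0
j=1: u_1=19/105 ∈ [4/23, 13/23) → index 2
j=2: u_2=34/105 ∈ [4/23, 13/23) → index 2
j=3: u_3=7/15 ∈ [4/23, 13/23) → index 2
j=4: u_4=64/105 ∈ [14/23, 21/23) → index 5
j=5: u_5=79/105 ∈ [14/23, 21/23) → index 5
j=6: u_6=94/105 ∈ [14/23, 21/23) → index 5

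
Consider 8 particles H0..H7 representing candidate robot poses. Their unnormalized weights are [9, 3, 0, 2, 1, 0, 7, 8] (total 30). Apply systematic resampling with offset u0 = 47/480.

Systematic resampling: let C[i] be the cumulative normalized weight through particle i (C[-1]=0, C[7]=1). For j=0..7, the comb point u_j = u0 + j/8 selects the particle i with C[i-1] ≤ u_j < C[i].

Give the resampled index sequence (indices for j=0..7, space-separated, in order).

0 0 1 4 6 6 7 7

C = [3/10, 2/5, 2/5, 7/15, 1/2, 1/2, 11/15, 1]
j=0: u_0=47/480 ∈ [0, 3/10) → index 0
j=1: u_1=107/480 ∈ [0, 3/10) → index 0
j=2: u_2=167/480 ∈ [3/10, 2/5) → index 1
j=3: u_3=227/480 ∈ [7/15, 1/2) → index 4
j=4: u_4=287/480 ∈ [1/2, 11/15) → index 6
j=5: u_5=347/480 ∈ [1/2, 11/15) → index 6
j=6: u_6=407/480 ∈ [11/15, 1) → index 7
j=7: u_7=467/480 ∈ [11/15, 1) → index 7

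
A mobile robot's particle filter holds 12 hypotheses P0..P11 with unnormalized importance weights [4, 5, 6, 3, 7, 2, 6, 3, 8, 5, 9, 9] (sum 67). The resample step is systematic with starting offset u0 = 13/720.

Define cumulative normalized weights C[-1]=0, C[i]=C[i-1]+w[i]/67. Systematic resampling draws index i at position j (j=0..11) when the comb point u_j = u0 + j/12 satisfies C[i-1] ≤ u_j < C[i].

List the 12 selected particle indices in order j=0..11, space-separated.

C = [4/67, 9/67, 15/67, 18/67, 25/67, 27/67, 33/67, 36/67, 44/67, 49/67, 58/67, 1]
j=0: u_0=13/720 ∈ [0, 4/67) → index 0
j=1: u_1=73/720 ∈ [4/67, 9/67) → index 1
j=2: u_2=133/720 ∈ [9/67, 15/67) → index 2
j=3: u_3=193/720 ∈ [15/67, 18/67) → index 3
j=4: u_4=253/720 ∈ [18/67, 25/67) → index 4
j=5: u_5=313/720 ∈ [27/67, 33/67) → index 6
j=6: u_6=373/720 ∈ [33/67, 36/67) → index 7
j=7: u_7=433/720 ∈ [36/67, 44/67) → index 8
j=8: u_8=493/720 ∈ [44/67, 49/67) → index 9
j=9: u_9=553/720 ∈ [49/67, 58/67) → index 10
j=10: u_10=613/720 ∈ [49/67, 58/67) → index 10
j=11: u_11=673/720 ∈ [58/67, 1) → index 11

0 1 2 3 4 6 7 8 9 10 10 11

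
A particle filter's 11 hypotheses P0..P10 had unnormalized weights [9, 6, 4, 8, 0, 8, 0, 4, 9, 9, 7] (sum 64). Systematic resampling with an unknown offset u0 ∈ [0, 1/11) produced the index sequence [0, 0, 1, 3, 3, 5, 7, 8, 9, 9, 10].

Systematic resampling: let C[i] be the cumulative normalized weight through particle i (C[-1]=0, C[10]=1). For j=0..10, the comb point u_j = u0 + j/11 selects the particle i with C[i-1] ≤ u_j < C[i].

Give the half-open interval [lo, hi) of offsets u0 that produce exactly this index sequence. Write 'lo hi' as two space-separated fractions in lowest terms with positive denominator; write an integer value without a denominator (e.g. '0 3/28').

17/704 35/704

C = [9/64, 15/64, 19/64, 27/64, 27/64, 35/64, 35/64, 39/64, 3/4, 57/64, 1]
j=0 picked index 0: u0 ∈ [0, 9/64)
j=1 picked index 0: u0 ∈ [-1/11, 35/704)
j=2 picked index 1: u0 ∈ [-29/704, 37/704)
j=3 picked index 3: u0 ∈ [17/704, 105/704)
j=4 picked index 3: u0 ∈ [-47/704, 41/704)
j=5 picked index 5: u0 ∈ [-23/704, 65/704)
j=6 picked index 7: u0 ∈ [1/704, 45/704)
j=7 picked index 8: u0 ∈ [-19/704, 5/44)
j=8 picked index 9: u0 ∈ [1/44, 115/704)
j=9 picked index 9: u0 ∈ [-3/44, 51/704)
j=10 picked index 10: u0 ∈ [-13/704, 1/11)
intersection: [17/704, 35/704)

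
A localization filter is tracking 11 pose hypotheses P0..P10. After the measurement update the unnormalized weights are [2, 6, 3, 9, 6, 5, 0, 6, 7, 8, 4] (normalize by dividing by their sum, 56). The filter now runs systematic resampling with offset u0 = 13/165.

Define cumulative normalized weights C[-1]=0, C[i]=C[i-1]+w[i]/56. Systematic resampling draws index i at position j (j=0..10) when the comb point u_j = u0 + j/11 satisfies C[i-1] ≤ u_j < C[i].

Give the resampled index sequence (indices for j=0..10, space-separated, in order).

C = [1/28, 1/7, 11/56, 5/14, 13/28, 31/56, 31/56, 37/56, 11/14, 13/14, 1]
j=0: u_0=13/165 ∈ [1/28, 1/7) → index 1
j=1: u_1=28/165 ∈ [1/7, 11/56) → index 2
j=2: u_2=43/165 ∈ [11/56, 5/14) → index 3
j=3: u_3=58/165 ∈ [11/56, 5/14) → index 3
j=4: u_4=73/165 ∈ [5/14, 13/28) → index 4
j=5: u_5=8/15 ∈ [13/28, 31/56) → index 5
j=6: u_6=103/165 ∈ [31/56, 37/56) → index 7
j=7: u_7=118/165 ∈ [37/56, 11/14) → index 8
j=8: u_8=133/165 ∈ [11/14, 13/14) → index 9
j=9: u_9=148/165 ∈ [11/14, 13/14) → index 9
j=10: u_10=163/165 ∈ [13/14, 1) → index 10

1 2 3 3 4 5 7 8 9 9 10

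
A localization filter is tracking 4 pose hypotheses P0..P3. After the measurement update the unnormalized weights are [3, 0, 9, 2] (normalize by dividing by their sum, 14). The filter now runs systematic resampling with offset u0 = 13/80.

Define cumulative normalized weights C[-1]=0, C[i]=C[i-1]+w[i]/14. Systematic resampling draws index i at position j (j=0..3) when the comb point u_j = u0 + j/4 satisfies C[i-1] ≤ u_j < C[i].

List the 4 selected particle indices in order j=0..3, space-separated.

0 2 2 3

C = [3/14, 3/14, 6/7, 1]
j=0: u_0=13/80 ∈ [0, 3/14) → index 0
j=1: u_1=33/80 ∈ [3/14, 6/7) → index 2
j=2: u_2=53/80 ∈ [3/14, 6/7) → index 2
j=3: u_3=73/80 ∈ [6/7, 1) → index 3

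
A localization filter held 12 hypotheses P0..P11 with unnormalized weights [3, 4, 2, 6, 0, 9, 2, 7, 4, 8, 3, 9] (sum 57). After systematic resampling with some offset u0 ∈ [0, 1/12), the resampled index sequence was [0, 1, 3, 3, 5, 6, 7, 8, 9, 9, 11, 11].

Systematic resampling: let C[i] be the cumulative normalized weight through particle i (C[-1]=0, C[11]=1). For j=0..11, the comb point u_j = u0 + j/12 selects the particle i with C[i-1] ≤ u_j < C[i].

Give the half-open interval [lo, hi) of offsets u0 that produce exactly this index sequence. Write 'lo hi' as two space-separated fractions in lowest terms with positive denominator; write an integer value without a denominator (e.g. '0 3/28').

C = [1/19, 7/57, 3/19, 5/19, 5/19, 8/19, 26/57, 11/19, 37/57, 15/19, 16/19, 1]
j=0 picked index 0: u0 ∈ [0, 1/19)
j=1 picked index 1: u0 ∈ [-7/228, 3/76)
j=2 picked index 3: u0 ∈ [-1/114, 11/114)
j=3 picked index 3: u0 ∈ [-7/76, 1/76)
j=4 picked index 5: u0 ∈ [-4/57, 5/57)
j=5 picked index 6: u0 ∈ [1/228, 3/76)
j=6 picked index 7: u0 ∈ [-5/114, 3/38)
j=7 picked index 8: u0 ∈ [-1/228, 5/76)
j=8 picked index 9: u0 ∈ [-1/57, 7/57)
j=9 picked index 9: u0 ∈ [-23/228, 3/76)
j=10 picked index 11: u0 ∈ [1/114, 1/6)
j=11 picked index 11: u0 ∈ [-17/228, 1/12)
intersection: [1/114, 1/76)

1/114 1/76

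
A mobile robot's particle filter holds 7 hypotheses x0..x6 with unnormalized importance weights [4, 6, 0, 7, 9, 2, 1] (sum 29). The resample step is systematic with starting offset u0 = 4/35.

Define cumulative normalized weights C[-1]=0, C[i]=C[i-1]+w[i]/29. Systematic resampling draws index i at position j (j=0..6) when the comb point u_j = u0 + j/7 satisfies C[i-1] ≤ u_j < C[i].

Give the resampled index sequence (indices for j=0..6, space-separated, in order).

0 1 3 3 4 4 6

C = [4/29, 10/29, 10/29, 17/29, 26/29, 28/29, 1]
j=0: u_0=4/35 ∈ [0, 4/29) → index 0
j=1: u_1=9/35 ∈ [4/29, 10/29) → index 1
j=2: u_2=2/5 ∈ [10/29, 17/29) → index 3
j=3: u_3=19/35 ∈ [10/29, 17/29) → index 3
j=4: u_4=24/35 ∈ [17/29, 26/29) → index 4
j=5: u_5=29/35 ∈ [17/29, 26/29) → index 4
j=6: u_6=34/35 ∈ [28/29, 1) → index 6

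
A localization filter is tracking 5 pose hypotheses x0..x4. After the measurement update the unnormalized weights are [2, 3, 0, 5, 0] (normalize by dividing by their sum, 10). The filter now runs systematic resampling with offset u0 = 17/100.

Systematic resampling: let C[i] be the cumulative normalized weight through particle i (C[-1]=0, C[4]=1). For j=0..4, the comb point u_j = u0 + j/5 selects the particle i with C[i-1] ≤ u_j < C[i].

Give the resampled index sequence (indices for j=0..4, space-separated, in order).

0 1 3 3 3

C = [1/5, 1/2, 1/2, 1, 1]
j=0: u_0=17/100 ∈ [0, 1/5) → index 0
j=1: u_1=37/100 ∈ [1/5, 1/2) → index 1
j=2: u_2=57/100 ∈ [1/2, 1) → index 3
j=3: u_3=77/100 ∈ [1/2, 1) → index 3
j=4: u_4=97/100 ∈ [1/2, 1) → index 3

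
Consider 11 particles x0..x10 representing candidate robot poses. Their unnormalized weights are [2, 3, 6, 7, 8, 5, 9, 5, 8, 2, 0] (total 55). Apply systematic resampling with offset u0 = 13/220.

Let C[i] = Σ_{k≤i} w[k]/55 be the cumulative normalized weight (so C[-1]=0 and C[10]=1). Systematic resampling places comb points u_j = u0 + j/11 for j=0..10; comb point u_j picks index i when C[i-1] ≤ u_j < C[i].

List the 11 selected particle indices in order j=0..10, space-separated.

C = [2/55, 1/11, 1/5, 18/55, 26/55, 31/55, 8/11, 9/11, 53/55, 1, 1]
j=0: u_0=13/220 ∈ [2/55, 1/11) → index 1
j=1: u_1=3/20 ∈ [1/11, 1/5) → index 2
j=2: u_2=53/220 ∈ [1/5, 18/55) → index 3
j=3: u_3=73/220 ∈ [18/55, 26/55) → index 4
j=4: u_4=93/220 ∈ [18/55, 26/55) → index 4
j=5: u_5=113/220 ∈ [26/55, 31/55) → index 5
j=6: u_6=133/220 ∈ [31/55, 8/11) → index 6
j=7: u_7=153/220 ∈ [31/55, 8/11) → index 6
j=8: u_8=173/220 ∈ [8/11, 9/11) → index 7
j=9: u_9=193/220 ∈ [9/11, 53/55) → index 8
j=10: u_10=213/220 ∈ [53/55, 1) → index 9

1 2 3 4 4 5 6 6 7 8 9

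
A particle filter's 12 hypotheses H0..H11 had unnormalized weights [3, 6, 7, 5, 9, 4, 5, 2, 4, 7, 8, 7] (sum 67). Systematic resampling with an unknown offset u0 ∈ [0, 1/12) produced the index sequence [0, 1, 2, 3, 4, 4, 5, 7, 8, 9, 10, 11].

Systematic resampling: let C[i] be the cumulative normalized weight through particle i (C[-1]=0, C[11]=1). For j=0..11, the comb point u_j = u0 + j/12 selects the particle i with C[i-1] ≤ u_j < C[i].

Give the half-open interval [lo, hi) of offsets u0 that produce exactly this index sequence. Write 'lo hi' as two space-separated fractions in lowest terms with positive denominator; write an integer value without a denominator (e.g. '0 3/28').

0 1/201

C = [3/67, 9/67, 16/67, 21/67, 30/67, 34/67, 39/67, 41/67, 45/67, 52/67, 60/67, 1]
j=0 picked index 0: u0 ∈ [0, 3/67)
j=1 picked index 1: u0 ∈ [-31/804, 41/804)
j=2 picked index 2: u0 ∈ [-13/402, 29/402)
j=3 picked index 3: u0 ∈ [-3/268, 17/268)
j=4 picked index 4: u0 ∈ [-4/201, 23/201)
j=5 picked index 4: u0 ∈ [-83/804, 25/804)
j=6 picked index 5: u0 ∈ [-7/134, 1/134)
j=7 picked index 7: u0 ∈ [-1/804, 23/804)
j=8 picked index 8: u0 ∈ [-11/201, 1/201)
j=9 picked index 9: u0 ∈ [-21/268, 7/268)
j=10 picked index 10: u0 ∈ [-23/402, 25/402)
j=11 picked index 11: u0 ∈ [-17/804, 1/12)
intersection: [0, 1/201)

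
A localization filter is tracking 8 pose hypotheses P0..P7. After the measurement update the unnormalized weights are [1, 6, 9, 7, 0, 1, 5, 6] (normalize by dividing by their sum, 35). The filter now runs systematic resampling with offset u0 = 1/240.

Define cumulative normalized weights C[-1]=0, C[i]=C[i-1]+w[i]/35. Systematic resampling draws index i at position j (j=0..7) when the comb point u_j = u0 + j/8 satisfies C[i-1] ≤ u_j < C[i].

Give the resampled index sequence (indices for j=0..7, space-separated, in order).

C = [1/35, 1/5, 16/35, 23/35, 23/35, 24/35, 29/35, 1]
j=0: u_0=1/240 ∈ [0, 1/35) → index 0
j=1: u_1=31/240 ∈ [1/35, 1/5) → index 1
j=2: u_2=61/240 ∈ [1/5, 16/35) → index 2
j=3: u_3=91/240 ∈ [1/5, 16/35) → index 2
j=4: u_4=121/240 ∈ [16/35, 23/35) → index 3
j=5: u_5=151/240 ∈ [16/35, 23/35) → index 3
j=6: u_6=181/240 ∈ [24/35, 29/35) → index 6
j=7: u_7=211/240 ∈ [29/35, 1) → index 7

0 1 2 2 3 3 6 7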